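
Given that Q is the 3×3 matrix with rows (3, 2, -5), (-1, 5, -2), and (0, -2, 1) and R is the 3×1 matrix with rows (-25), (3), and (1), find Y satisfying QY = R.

Y = [[-4], [1], [3]]

Left-multiplying both sides by Q⁻¹ gives Y = Q⁻¹R.
det Q = -5; the adjugate gives Q⁻¹ = [[-1/5, -8/5, -21/5], [-1/5, -3/5, -11/5], [-2/5, -6/5, -17/5]].
Y = Q⁻¹R = [[-1/5, -8/5, -21/5], [-1/5, -3/5, -11/5], [-2/5, -6/5, -17/5]] · [[-25], [3], [1]] = [[-4], [1], [3]].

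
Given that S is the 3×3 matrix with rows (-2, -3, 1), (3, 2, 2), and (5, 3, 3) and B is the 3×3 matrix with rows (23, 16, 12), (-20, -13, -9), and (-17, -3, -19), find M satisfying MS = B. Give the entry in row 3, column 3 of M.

-5

Since S sits to the right of M, M = BS⁻¹.
det S = -4, so S⁻¹ = [[0, -3, 2], [-1/4, 11/4, -7/4], [1/4, 9/4, -5/4]].
M = BS⁻¹ = [[23, 16, 12], [-20, -13, -9], [-17, -3, -19]] · [[0, -3, 2], [-1/4, 11/4, -7/4], [1/4, 9/4, -5/4]] = [[-1, 2, 3], [1, 4, -6], [-4, 0, -5]].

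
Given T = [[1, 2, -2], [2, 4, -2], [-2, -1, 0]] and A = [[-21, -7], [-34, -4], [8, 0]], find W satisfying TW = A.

W = [[-1, -1], [-6, 2], [4, 5]]

T is on the left of W, so left-multiply by T⁻¹: W = T⁻¹A.
det T = -6, so T⁻¹ = [[1/3, -1/3, -2/3], [-2/3, 2/3, 1/3], [-1, 1/2, 0]].
W = T⁻¹A = [[1/3, -1/3, -2/3], [-2/3, 2/3, 1/3], [-1, 1/2, 0]] · [[-21, -7], [-34, -4], [8, 0]] = [[-1, -1], [-6, 2], [4, 5]].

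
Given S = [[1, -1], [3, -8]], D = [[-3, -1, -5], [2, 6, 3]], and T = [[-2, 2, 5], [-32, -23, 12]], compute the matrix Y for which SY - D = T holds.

SY = T + D = [[-5, 1, 0], [-30, -17, 15]].
Since S multiplies Y on the left, Y = S⁻¹(T + D).
S has determinant -5; S⁻¹ = [[8/5, -1/5], [3/5, -1/5]].
Y = S⁻¹(T + D) = [[-2, 5, -3], [3, 4, -3]].

Y = [[-2, 5, -3], [3, 4, -3]]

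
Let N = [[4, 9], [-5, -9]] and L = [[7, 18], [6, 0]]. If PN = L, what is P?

Since N sits to the right of P, P = LN⁻¹.
det N = 9; the adjugate gives N⁻¹ = [[-1, -1], [5/9, 4/9]].
P = LN⁻¹ = [[7, 18], [6, 0]] · [[-1, -1], [5/9, 4/9]] = [[3, 1], [-6, -6]].

P = [[3, 1], [-6, -6]]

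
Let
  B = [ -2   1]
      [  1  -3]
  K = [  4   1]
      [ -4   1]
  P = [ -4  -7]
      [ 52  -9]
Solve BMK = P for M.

M = [[2, 4], [0, 5]]

Left-multiply by B⁻¹ and right-multiply by K⁻¹: M = B⁻¹PK⁻¹.
det B = 5, so B⁻¹ = [[-3/5, -1/5], [-1/5, -2/5]].
det K = 8; the adjugate gives K⁻¹ = [[1/8, -1/8], [1/2, 1/2]].
B⁻¹P = [[-8, 6], [-20, 5]].
M = (B⁻¹P)K⁻¹ = [[2, 4], [0, 5]].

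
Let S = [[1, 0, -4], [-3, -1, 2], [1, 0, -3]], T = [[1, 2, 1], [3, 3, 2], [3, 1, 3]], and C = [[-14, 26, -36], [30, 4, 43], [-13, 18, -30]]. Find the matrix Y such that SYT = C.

Y = [[-4, 2, -4], [2, -3, 3], [1, -5, 5]]

Left-multiply by S⁻¹ and right-multiply by T⁻¹: Y = S⁻¹CT⁻¹.
det S = -1, so S⁻¹ = [[-3, 0, 4], [7, -1, -10], [-1, 0, 1]].
det T = -5, so T⁻¹ = [[-7/5, 1, -1/5], [3/5, 0, -1/5], [6/5, -1, 3/5]].
S⁻¹C = [[-10, -6, -12], [2, -2, 5], [1, -8, 6]].
Y = (S⁻¹C)T⁻¹ = [[-4, 2, -4], [2, -3, 3], [1, -5, 5]].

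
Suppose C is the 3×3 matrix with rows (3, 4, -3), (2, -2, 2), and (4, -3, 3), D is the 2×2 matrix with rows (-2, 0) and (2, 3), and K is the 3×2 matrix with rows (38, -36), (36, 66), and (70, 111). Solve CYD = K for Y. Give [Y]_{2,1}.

-1

Y = C⁻¹KD⁻¹ (apply C⁻¹ on the left and D⁻¹ on the right).
C has determinant 2; C⁻¹ = [[0, -3/2, 1], [1, 21/2, -6], [1, 25/2, -7]].
det D = -6, so D⁻¹ = [[-1/2, 0], [1/3, 1/3]].
C⁻¹K = [[16, 12], [-4, -9], [-2, 12]].
Y = (C⁻¹K)D⁻¹ = [[-4, 4], [-1, -3], [5, 4]].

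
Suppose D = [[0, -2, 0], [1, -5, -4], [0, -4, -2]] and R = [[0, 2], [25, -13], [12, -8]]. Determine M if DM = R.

D is on the left of M, so left-multiply by D⁻¹: M = D⁻¹R.
det D = -4; the adjugate gives D⁻¹ = [[3/2, 1, -2], [-1/2, 0, 0], [1, 0, -1/2]].
M = D⁻¹R = [[3/2, 1, -2], [-1/2, 0, 0], [1, 0, -1/2]] · [[0, 2], [25, -13], [12, -8]] = [[1, 6], [0, -1], [-6, 6]].

M = [[1, 6], [0, -1], [-6, 6]]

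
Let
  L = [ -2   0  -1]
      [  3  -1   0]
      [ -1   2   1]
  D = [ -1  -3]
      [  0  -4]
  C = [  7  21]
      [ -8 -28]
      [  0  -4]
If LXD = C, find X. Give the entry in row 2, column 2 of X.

Left-multiply by L⁻¹ and right-multiply by D⁻¹: X = L⁻¹CD⁻¹.
det L = -3; the adjugate gives L⁻¹ = [[1/3, 2/3, 1/3], [1, 1, 1], [-5/3, -4/3, -2/3]].
det D = 4, so D⁻¹ = [[-1, 3/4], [0, -1/4]].
L⁻¹C = [[-3, -13], [-1, -11], [-1, 5]].
X = (L⁻¹C)D⁻¹ = [[3, 1], [1, 2], [1, -2]].

2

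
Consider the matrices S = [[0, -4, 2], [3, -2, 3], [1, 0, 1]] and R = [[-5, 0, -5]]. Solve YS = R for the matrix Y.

S is on the right of Y, so right-multiply by S⁻¹: Y = RS⁻¹.
det S = 4; the adjugate gives S⁻¹ = [[-1/2, 1, -2], [0, -1/2, 3/2], [1/2, -1, 3]].
Y = RS⁻¹ = [[-5, 0, -5]] · [[-1/2, 1, -2], [0, -1/2, 3/2], [1/2, -1, 3]] = [[0, 0, -5]].

Y = [[0, 0, -5]]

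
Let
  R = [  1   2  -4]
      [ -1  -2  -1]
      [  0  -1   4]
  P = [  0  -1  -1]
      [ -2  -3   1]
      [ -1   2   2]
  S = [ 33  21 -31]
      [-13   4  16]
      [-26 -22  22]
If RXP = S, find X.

X = R⁻¹SP⁻¹ (apply R⁻¹ on the left and P⁻¹ on the right).
det R = -5, so R⁻¹ = [[9/5, 4/5, 2], [-4/5, -4/5, -1], [-1/5, -1/5, 0]].
det P = 4, so P⁻¹ = [[-2, 0, -1], [3/4, -1/4, 1/2], [-7/4, 1/4, -1/2]].
R⁻¹S = [[-3, -3, 1], [10, 2, -10], [-4, -5, 3]].
X = (R⁻¹S)P⁻¹ = [[2, 1, 1], [-1, -3, -4], [-1, 2, 0]].

X = [[2, 1, 1], [-1, -3, -4], [-1, 2, 0]]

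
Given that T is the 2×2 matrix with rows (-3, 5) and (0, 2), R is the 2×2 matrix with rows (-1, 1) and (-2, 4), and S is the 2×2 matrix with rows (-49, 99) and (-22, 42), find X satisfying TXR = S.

Isolating X: multiply by T⁻¹ from the left and R⁻¹ from the right, so X = T⁻¹SR⁻¹.
det T = -6; the adjugate gives T⁻¹ = [[-1/3, 5/6], [0, 1/2]].
det R = -2, so R⁻¹ = [[-2, 1/2], [-1, 1/2]].
T⁻¹S = [[-2, 2], [-11, 21]].
X = (T⁻¹S)R⁻¹ = [[2, 0], [1, 5]].

X = [[2, 0], [1, 5]]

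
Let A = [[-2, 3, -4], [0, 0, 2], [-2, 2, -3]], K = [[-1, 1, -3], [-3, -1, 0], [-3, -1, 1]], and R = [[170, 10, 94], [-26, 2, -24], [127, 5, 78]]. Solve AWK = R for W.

W = [[5, 5, -2], [-3, -4, -5], [4, 3, 0]]

Isolating W: multiply by A⁻¹ from the left and K⁻¹ from the right, so W = A⁻¹RK⁻¹.
A has determinant -4; A⁻¹ = [[1, -1/4, -3/2], [1, 1/2, -1], [0, 1/2, 0]].
det K = 4, so K⁻¹ = [[-1/4, 1/2, -3/4], [3/4, -5/2, 9/4], [0, -1, 1]].
A⁻¹R = [[-14, 2, -17], [30, 6, 4], [-13, 1, -12]].
W = (A⁻¹R)K⁻¹ = [[5, 5, -2], [-3, -4, -5], [4, 3, 0]].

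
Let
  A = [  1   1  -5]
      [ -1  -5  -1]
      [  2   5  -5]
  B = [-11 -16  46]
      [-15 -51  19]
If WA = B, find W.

W = [[-6, -1, -3], [-1, 6, -4]]

Since A sits to the right of W, W = BA⁻¹.
det A = -2; the adjugate gives A⁻¹ = [[-15, 10, 13], [7/2, -5/2, -3], [-5/2, 3/2, 2]].
W = BA⁻¹ = [[-11, -16, 46], [-15, -51, 19]] · [[-15, 10, 13], [7/2, -5/2, -3], [-5/2, 3/2, 2]] = [[-6, -1, -3], [-1, 6, -4]].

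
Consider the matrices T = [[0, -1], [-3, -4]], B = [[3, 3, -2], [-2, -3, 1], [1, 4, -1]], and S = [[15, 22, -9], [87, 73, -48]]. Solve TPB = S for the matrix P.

P = T⁻¹SB⁻¹ (apply T⁻¹ on the left and B⁻¹ on the right).
det T = -3; the adjugate gives T⁻¹ = [[4/3, -1/3], [-1, 0]].
det B = 4, so B⁻¹ = [[-1/4, -5/4, -3/4], [-1/4, -1/4, 1/4], [-5/4, -9/4, -3/4]].
T⁻¹S = [[-9, 5, 4], [-15, -22, 9]].
P = (T⁻¹S)B⁻¹ = [[-4, 1, 5], [-2, 4, -1]].

P = [[-4, 1, 5], [-2, 4, -1]]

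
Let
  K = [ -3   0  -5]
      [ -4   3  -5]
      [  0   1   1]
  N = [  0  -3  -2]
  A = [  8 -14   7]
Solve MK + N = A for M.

MK = A − N = [[8, -11, 9]].
Right-multiplying both sides by K⁻¹ gives M = (A − N)K⁻¹.
det K = -4; the adjugate gives K⁻¹ = [[-2, 5/4, -15/4], [-1, 3/4, -5/4], [1, -3/4, 9/4]].
M = (A − N)K⁻¹ = [[4, -5, 4]].

M = [[4, -5, 4]]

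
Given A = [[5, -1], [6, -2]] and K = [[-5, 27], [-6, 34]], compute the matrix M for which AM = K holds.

M = [[-1, 5], [0, -2]]

A is on the left of M, so left-multiply by A⁻¹: M = A⁻¹K.
det A = -4, so A⁻¹ = [[1/2, -1/4], [3/2, -5/4]].
M = A⁻¹K = [[1/2, -1/4], [3/2, -5/4]] · [[-5, 27], [-6, 34]] = [[-1, 5], [0, -2]].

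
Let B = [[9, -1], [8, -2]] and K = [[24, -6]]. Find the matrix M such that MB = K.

M = [[0, 3]]

Since B sits to the right of M, M = KB⁻¹.
B has determinant -10; B⁻¹ = [[1/5, -1/10], [4/5, -9/10]].
M = KB⁻¹ = [[24, -6]] · [[1/5, -1/10], [4/5, -9/10]] = [[0, 3]].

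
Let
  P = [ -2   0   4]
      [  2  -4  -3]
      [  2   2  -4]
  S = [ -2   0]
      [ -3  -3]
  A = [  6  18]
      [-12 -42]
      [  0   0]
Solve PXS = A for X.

X = P⁻¹AS⁻¹ (apply P⁻¹ on the left and S⁻¹ on the right).
P has determinant 4; P⁻¹ = [[11/2, 2, 4], [1/2, 0, 1/2], [3, 1, 2]].
det S = 6; the adjugate gives S⁻¹ = [[-1/2, 0], [1/2, -1/3]].
P⁻¹A = [[9, 15], [3, 9], [6, 12]].
X = (P⁻¹A)S⁻¹ = [[3, -5], [3, -3], [3, -4]].

X = [[3, -5], [3, -3], [3, -4]]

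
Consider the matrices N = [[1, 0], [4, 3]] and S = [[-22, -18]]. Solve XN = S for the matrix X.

X = [[2, -6]]

Right-multiplying both sides by N⁻¹ gives X = SN⁻¹.
N has determinant 3; N⁻¹ = [[1, 0], [-4/3, 1/3]].
X = SN⁻¹ = [[-22, -18]] · [[1, 0], [-4/3, 1/3]] = [[2, -6]].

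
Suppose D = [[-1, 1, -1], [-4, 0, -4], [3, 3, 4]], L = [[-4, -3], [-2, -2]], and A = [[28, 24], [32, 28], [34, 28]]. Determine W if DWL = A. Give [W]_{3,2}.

Left-multiply by D⁻¹ and right-multiply by L⁻¹: W = D⁻¹AL⁻¹.
det D = 4, so D⁻¹ = [[3, -7/4, -1], [1, -1/4, 0], [-3, 3/2, 1]].
L has determinant 2; L⁻¹ = [[-1, 3/2], [1, -2]].
D⁻¹A = [[-6, -5], [20, 17], [-2, -2]].
W = (D⁻¹A)L⁻¹ = [[1, 1], [-3, -4], [0, 1]].

1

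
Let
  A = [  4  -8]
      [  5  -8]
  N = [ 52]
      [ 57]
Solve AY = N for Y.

A is on the left of Y, so left-multiply by A⁻¹: Y = A⁻¹N.
det A = 8; the adjugate gives A⁻¹ = [[-1, 1], [-5/8, 1/2]].
Y = A⁻¹N = [[-1, 1], [-5/8, 1/2]] · [[52], [57]] = [[5], [-4]].

Y = [[5], [-4]]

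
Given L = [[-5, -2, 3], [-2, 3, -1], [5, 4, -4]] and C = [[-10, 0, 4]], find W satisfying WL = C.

Right-multiplying both sides by L⁻¹ gives W = CL⁻¹.
det L = -3, so L⁻¹ = [[8/3, -4/3, 7/3], [13/3, -5/3, 11/3], [23/3, -10/3, 19/3]].
W = CL⁻¹ = [[-10, 0, 4]] · [[8/3, -4/3, 7/3], [13/3, -5/3, 11/3], [23/3, -10/3, 19/3]] = [[4, 0, 2]].

W = [[4, 0, 2]]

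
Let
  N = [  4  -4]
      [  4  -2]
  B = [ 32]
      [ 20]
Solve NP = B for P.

P = [[2], [-6]]

Since N multiplies P on the left, P = N⁻¹B.
det N = 8, so N⁻¹ = [[-1/4, 1/2], [-1/2, 1/2]].
P = N⁻¹B = [[-1/4, 1/2], [-1/2, 1/2]] · [[32], [20]] = [[2], [-6]].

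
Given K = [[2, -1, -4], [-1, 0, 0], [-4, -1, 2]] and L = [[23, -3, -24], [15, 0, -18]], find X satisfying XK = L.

X = [[5, -5, -2], [3, 3, -3]]

K is on the right of X, so right-multiply by K⁻¹: X = LK⁻¹.
det K = -6; the adjugate gives K⁻¹ = [[0, -1, 0], [-1/3, 2, -2/3], [-1/6, -1, 1/6]].
X = LK⁻¹ = [[23, -3, -24], [15, 0, -18]] · [[0, -1, 0], [-1/3, 2, -2/3], [-1/6, -1, 1/6]] = [[5, -5, -2], [3, 3, -3]].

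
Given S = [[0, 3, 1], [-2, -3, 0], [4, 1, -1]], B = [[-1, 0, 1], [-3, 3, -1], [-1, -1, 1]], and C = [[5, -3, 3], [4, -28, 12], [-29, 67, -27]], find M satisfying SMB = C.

M = S⁻¹CB⁻¹ (apply S⁻¹ on the left and B⁻¹ on the right).
det S = 4, so S⁻¹ = [[3/4, 1, 3/4], [-1/2, -1, -1/2], [5/2, 3, 3/2]].
det B = 4; the adjugate gives B⁻¹ = [[1/2, -1/4, -3/4], [1, 0, -1], [3/2, -1/4, -3/4]].
S⁻¹C = [[-14, 20, -6], [8, -4, 0], [-19, 9, 3]].
M = (S⁻¹C)B⁻¹ = [[4, 5, -5], [0, -2, -2], [4, 4, 3]].

M = [[4, 5, -5], [0, -2, -2], [4, 4, 3]]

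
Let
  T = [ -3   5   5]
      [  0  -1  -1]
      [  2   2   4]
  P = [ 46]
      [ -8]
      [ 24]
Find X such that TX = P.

X = [[-2], [2], [6]]

Left-multiplying both sides by T⁻¹ gives X = T⁻¹P.
det T = 6; the adjugate gives T⁻¹ = [[-1/3, -5/3, 0], [-1/3, -11/3, -1/2], [1/3, 8/3, 1/2]].
X = T⁻¹P = [[-1/3, -5/3, 0], [-1/3, -11/3, -1/2], [1/3, 8/3, 1/2]] · [[46], [-8], [24]] = [[-2], [2], [6]].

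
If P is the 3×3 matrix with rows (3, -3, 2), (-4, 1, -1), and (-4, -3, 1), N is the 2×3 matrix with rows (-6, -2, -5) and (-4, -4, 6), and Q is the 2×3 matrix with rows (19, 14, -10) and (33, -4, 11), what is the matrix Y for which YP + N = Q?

YP = Q − N = [[25, 16, -5], [37, 0, 5]].
Right-multiplying both sides by P⁻¹ gives Y = (Q − N)P⁻¹.
det P = 2, so P⁻¹ = [[-1, -3/2, 1/2], [4, 11/2, -5/2], [8, 21/2, -9/2]].
Y = (Q − N)P⁻¹ = [[-1, -2, -5], [3, -3, -4]].

Y = [[-1, -2, -5], [3, -3, -4]]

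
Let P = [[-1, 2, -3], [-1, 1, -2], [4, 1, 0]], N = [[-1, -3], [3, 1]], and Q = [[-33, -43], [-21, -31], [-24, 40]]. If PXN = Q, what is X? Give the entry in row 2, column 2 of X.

X = P⁻¹QN⁻¹ (apply P⁻¹ on the left and N⁻¹ on the right).
det P = -3, so P⁻¹ = [[-2/3, 1, 1/3], [8/3, -4, -1/3], [5/3, -3, -1/3]].
det N = 8, so N⁻¹ = [[1/8, 3/8], [-3/8, -1/8]].
P⁻¹Q = [[-7, 11], [4, -4], [16, 8]].
X = (P⁻¹Q)N⁻¹ = [[-5, -4], [2, 2], [-1, 5]].

2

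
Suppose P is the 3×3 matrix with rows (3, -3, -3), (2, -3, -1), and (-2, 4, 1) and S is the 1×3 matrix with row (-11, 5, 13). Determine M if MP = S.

P is on the right of M, so right-multiply by P⁻¹: M = SP⁻¹.
det P = -3; the adjugate gives P⁻¹ = [[-1/3, 3, 2], [0, 1, 1], [-2/3, 2, 1]].
M = SP⁻¹ = [[-11, 5, 13]] · [[-1/3, 3, 2], [0, 1, 1], [-2/3, 2, 1]] = [[-5, -2, -4]].

M = [[-5, -2, -4]]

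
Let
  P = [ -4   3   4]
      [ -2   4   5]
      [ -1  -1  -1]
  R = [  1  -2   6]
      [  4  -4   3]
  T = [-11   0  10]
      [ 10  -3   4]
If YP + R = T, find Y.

YP = T − R = [[-12, 2, 4], [6, 1, 1]].
P is on the right of Y, so right-multiply by P⁻¹: Y = (T − R)P⁻¹.
P has determinant -1; P⁻¹ = [[-1, 1, 1], [7, -8, -12], [-6, 7, 10]].
Y = (T − R)P⁻¹ = [[2, 0, 4], [-5, 5, 4]].

Y = [[2, 0, 4], [-5, 5, 4]]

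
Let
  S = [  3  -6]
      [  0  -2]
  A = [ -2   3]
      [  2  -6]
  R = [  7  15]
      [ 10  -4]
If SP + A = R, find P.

SP = R − A = [[9, 12], [8, 2]].
Since S multiplies P on the left, P = S⁻¹(R − A).
det S = -6, so S⁻¹ = [[1/3, -1], [0, -1/2]].
P = S⁻¹(R − A) = [[-5, 2], [-4, -1]].

P = [[-5, 2], [-4, -1]]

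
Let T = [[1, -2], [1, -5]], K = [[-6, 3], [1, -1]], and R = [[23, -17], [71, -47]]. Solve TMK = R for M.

Left-multiply by T⁻¹ and right-multiply by K⁻¹: M = T⁻¹RK⁻¹.
det T = -3; the adjugate gives T⁻¹ = [[5/3, -2/3], [1/3, -1/3]].
det K = 3, so K⁻¹ = [[-1/3, -1], [-1/3, -2]].
T⁻¹R = [[-9, 3], [-16, 10]].
M = (T⁻¹R)K⁻¹ = [[2, 3], [2, -4]].

M = [[2, 3], [2, -4]]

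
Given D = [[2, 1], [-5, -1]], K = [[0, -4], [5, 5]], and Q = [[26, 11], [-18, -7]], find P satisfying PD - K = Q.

PD = Q + K = [[26, 7], [-13, -2]].
Right-multiplying both sides by D⁻¹ gives P = (Q + K)D⁻¹.
det D = 3; the adjugate gives D⁻¹ = [[-1/3, -1/3], [5/3, 2/3]].
P = (Q + K)D⁻¹ = [[3, -4], [1, 3]].

P = [[3, -4], [1, 3]]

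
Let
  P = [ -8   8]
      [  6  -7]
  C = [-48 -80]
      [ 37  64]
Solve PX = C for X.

Left-multiplying both sides by P⁻¹ gives X = P⁻¹C.
det P = 8; the adjugate gives P⁻¹ = [[-7/8, -1], [-3/4, -1]].
X = P⁻¹C = [[-7/8, -1], [-3/4, -1]] · [[-48, -80], [37, 64]] = [[5, 6], [-1, -4]].

X = [[5, 6], [-1, -4]]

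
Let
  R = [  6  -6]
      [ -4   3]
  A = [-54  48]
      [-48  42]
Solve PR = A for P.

P = [[-5, 6], [-4, 6]]

Right-multiplying both sides by R⁻¹ gives P = AR⁻¹.
det R = -6; the adjugate gives R⁻¹ = [[-1/2, -1], [-2/3, -1]].
P = AR⁻¹ = [[-54, 48], [-48, 42]] · [[-1/2, -1], [-2/3, -1]] = [[-5, 6], [-4, 6]].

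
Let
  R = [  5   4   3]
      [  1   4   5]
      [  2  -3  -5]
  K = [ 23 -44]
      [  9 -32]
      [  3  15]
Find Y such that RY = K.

R is on the left of Y, so left-multiply by R⁻¹: Y = R⁻¹K.
det R = 2, so R⁻¹ = [[-5/2, 11/2, 4], [15/2, -31/2, -11], [-11/2, 23/2, 8]].
Y = R⁻¹K = [[-5/2, 11/2, 4], [15/2, -31/2, -11], [-11/2, 23/2, 8]] · [[23, -44], [9, -32], [3, 15]] = [[4, -6], [0, 1], [1, -6]].

Y = [[4, -6], [0, 1], [1, -6]]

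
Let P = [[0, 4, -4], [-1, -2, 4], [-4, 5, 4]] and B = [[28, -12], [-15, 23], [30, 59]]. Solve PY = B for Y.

Left-multiplying both sides by P⁻¹ gives Y = P⁻¹B.
P has determinant 4; P⁻¹ = [[-7, -9, 2], [-3, -4, 1], [-13/4, -4, 1]].
Y = P⁻¹B = [[-7, -9, 2], [-3, -4, 1], [-13/4, -4, 1]] · [[28, -12], [-15, 23], [30, 59]] = [[-1, -5], [6, 3], [-1, 6]].

Y = [[-1, -5], [6, 3], [-1, 6]]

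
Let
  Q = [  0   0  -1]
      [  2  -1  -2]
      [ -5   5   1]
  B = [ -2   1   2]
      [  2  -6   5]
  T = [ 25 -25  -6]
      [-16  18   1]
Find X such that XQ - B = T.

X = [[1, -1, -5], [0, -2, 2]]

XQ = T + B = [[23, -24, -4], [-14, 12, 6]].
Since Q sits to the right of X, X = (T + B)Q⁻¹.
Q has determinant -5; Q⁻¹ = [[-9/5, 1, 1/5], [-8/5, 1, 2/5], [-1, 0, 0]].
X = (T + B)Q⁻¹ = [[1, -1, -5], [0, -2, 2]].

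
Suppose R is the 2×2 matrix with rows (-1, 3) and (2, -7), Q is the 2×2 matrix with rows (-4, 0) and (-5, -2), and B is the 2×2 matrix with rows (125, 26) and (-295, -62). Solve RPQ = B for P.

P = R⁻¹BQ⁻¹ (apply R⁻¹ on the left and Q⁻¹ on the right).
det R = 1; the adjugate gives R⁻¹ = [[-7, -3], [-2, -1]].
Q has determinant 8; Q⁻¹ = [[-1/4, 0], [5/8, -1/2]].
R⁻¹B = [[10, 4], [45, 10]].
P = (R⁻¹B)Q⁻¹ = [[0, -2], [-5, -5]].

P = [[0, -2], [-5, -5]]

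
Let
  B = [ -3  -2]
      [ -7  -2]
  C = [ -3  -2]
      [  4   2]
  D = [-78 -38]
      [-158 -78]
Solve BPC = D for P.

P = B⁻¹DC⁻¹ (apply B⁻¹ on the left and C⁻¹ on the right).
det B = -8, so B⁻¹ = [[1/4, -1/4], [-7/8, 3/8]].
det C = 2; the adjugate gives C⁻¹ = [[1, 1], [-2, -3/2]].
B⁻¹D = [[20, 10], [9, 4]].
P = (B⁻¹D)C⁻¹ = [[0, 5], [1, 3]].

P = [[0, 5], [1, 3]]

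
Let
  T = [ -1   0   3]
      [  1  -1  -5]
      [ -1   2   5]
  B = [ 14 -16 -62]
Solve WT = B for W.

W = [[-4, 4, -6]]

T is on the right of W, so right-multiply by T⁻¹: W = BT⁻¹.
det T = -2, so T⁻¹ = [[-5/2, -3, -3/2], [0, 1, 1], [-1/2, -1, -1/2]].
W = BT⁻¹ = [[14, -16, -62]] · [[-5/2, -3, -3/2], [0, 1, 1], [-1/2, -1, -1/2]] = [[-4, 4, -6]].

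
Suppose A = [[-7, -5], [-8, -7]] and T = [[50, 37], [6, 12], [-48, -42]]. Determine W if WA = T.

Right-multiplying both sides by A⁻¹ gives W = TA⁻¹.
A has determinant 9; A⁻¹ = [[-7/9, 5/9], [8/9, -7/9]].
W = TA⁻¹ = [[50, 37], [6, 12], [-48, -42]] · [[-7/9, 5/9], [8/9, -7/9]] = [[-6, -1], [6, -6], [0, 6]].

W = [[-6, -1], [6, -6], [0, 6]]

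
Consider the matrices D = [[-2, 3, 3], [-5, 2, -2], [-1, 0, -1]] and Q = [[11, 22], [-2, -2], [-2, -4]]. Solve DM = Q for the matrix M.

M = [[-4, -2], [-5, 0], [6, 6]]

D is on the left of M, so left-multiply by D⁻¹: M = D⁻¹Q.
det D = 1, so D⁻¹ = [[-2, 3, -12], [-3, 5, -19], [2, -3, 11]].
M = D⁻¹Q = [[-2, 3, -12], [-3, 5, -19], [2, -3, 11]] · [[11, 22], [-2, -2], [-2, -4]] = [[-4, -2], [-5, 0], [6, 6]].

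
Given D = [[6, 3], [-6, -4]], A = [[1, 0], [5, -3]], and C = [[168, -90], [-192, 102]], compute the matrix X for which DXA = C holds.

Isolating X: multiply by D⁻¹ from the left and A⁻¹ from the right, so X = D⁻¹CA⁻¹.
det D = -6; the adjugate gives D⁻¹ = [[2/3, 1/2], [-1, -1]].
det A = -3, so A⁻¹ = [[1, 0], [5/3, -1/3]].
D⁻¹C = [[16, -9], [24, -12]].
X = (D⁻¹C)A⁻¹ = [[1, 3], [4, 4]].

X = [[1, 3], [4, 4]]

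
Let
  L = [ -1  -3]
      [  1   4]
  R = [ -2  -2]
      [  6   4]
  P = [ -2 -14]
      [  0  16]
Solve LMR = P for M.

M = [[-4, 0], [-5, -2]]

M = L⁻¹PR⁻¹ (apply L⁻¹ on the left and R⁻¹ on the right).
L has determinant -1; L⁻¹ = [[-4, -3], [1, 1]].
R has determinant 4; R⁻¹ = [[1, 1/2], [-3/2, -1/2]].
L⁻¹P = [[8, 8], [-2, 2]].
M = (L⁻¹P)R⁻¹ = [[-4, 0], [-5, -2]].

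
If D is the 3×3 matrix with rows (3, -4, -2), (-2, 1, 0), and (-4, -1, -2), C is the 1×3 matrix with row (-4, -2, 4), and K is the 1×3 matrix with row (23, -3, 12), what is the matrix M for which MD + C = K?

MD = K − C = [[27, -1, 8]].
Since D sits to the right of M, M = (K − C)D⁻¹.
det D = -2, so D⁻¹ = [[1, 3, -1], [2, 7, -2], [-3, -19/2, 5/2]].
M = (K − C)D⁻¹ = [[1, -2, -5]].

M = [[1, -2, -5]]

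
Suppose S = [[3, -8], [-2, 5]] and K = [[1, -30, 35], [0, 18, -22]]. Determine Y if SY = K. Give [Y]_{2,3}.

-4

S is on the left of Y, so left-multiply by S⁻¹: Y = S⁻¹K.
S has determinant -1; S⁻¹ = [[-5, -8], [-2, -3]].
Y = S⁻¹K = [[-5, -8], [-2, -3]] · [[1, -30, 35], [0, 18, -22]] = [[-5, 6, 1], [-2, 6, -4]].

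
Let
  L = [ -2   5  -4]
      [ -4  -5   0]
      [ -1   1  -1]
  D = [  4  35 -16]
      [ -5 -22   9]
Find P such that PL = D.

P = [[4, -3, 0], [-3, 2, 3]]

L is on the right of P, so right-multiply by L⁻¹: P = DL⁻¹.
det L = 6; the adjugate gives L⁻¹ = [[5/6, 1/6, -10/3], [-2/3, -1/3, 8/3], [-3/2, -1/2, 5]].
P = DL⁻¹ = [[4, 35, -16], [-5, -22, 9]] · [[5/6, 1/6, -10/3], [-2/3, -1/3, 8/3], [-3/2, -1/2, 5]] = [[4, -3, 0], [-3, 2, 3]].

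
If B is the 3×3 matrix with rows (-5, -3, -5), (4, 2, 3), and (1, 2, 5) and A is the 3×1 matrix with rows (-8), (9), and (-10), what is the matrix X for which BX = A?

Left-multiplying both sides by B⁻¹ gives X = B⁻¹A.
B has determinant 1; B⁻¹ = [[4, 5, 1], [-17, -20, -5], [6, 7, 2]].
X = B⁻¹A = [[4, 5, 1], [-17, -20, -5], [6, 7, 2]] · [[-8], [9], [-10]] = [[3], [6], [-5]].

X = [[3], [6], [-5]]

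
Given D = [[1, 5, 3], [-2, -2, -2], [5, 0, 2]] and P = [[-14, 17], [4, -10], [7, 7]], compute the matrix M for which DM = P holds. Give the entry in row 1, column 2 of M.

-1

Since D multiplies M on the left, M = D⁻¹P.
D has determinant -4; D⁻¹ = [[1, 5/2, 1], [3/2, 13/4, 1], [-5/2, -25/4, -2]].
M = D⁻¹P = [[1, 5/2, 1], [3/2, 13/4, 1], [-5/2, -25/4, -2]] · [[-14, 17], [4, -10], [7, 7]] = [[3, -1], [-1, 0], [-4, 6]].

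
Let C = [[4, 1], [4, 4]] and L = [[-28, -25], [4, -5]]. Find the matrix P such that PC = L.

Right-multiplying both sides by C⁻¹ gives P = LC⁻¹.
C has determinant 12; C⁻¹ = [[1/3, -1/12], [-1/3, 1/3]].
P = LC⁻¹ = [[-28, -25], [4, -5]] · [[1/3, -1/12], [-1/3, 1/3]] = [[-1, -6], [3, -2]].

P = [[-1, -6], [3, -2]]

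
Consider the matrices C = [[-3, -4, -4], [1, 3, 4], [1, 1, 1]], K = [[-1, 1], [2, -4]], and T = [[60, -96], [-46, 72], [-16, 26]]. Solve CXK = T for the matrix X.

Left-multiply by C⁻¹ and right-multiply by K⁻¹: X = C⁻¹TK⁻¹.
C has determinant -1; C⁻¹ = [[1, 0, 4], [-3, -1, -8], [2, 1, 5]].
det K = 2, so K⁻¹ = [[-2, -1/2], [-1, -1/2]].
C⁻¹T = [[-4, 8], [-6, 8], [-6, 10]].
X = (C⁻¹T)K⁻¹ = [[0, -2], [4, -1], [2, -2]].

X = [[0, -2], [4, -1], [2, -2]]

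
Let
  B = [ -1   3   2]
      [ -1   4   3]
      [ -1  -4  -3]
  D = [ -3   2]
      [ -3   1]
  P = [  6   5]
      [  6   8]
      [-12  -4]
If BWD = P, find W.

Left-multiply by B⁻¹ and right-multiply by D⁻¹: W = B⁻¹PD⁻¹.
det B = -2; the adjugate gives B⁻¹ = [[0, -1/2, -1/2], [3, -5/2, -1/2], [-4, 7/2, 1/2]].
det D = 3, so D⁻¹ = [[1/3, -2/3], [1, -1]].
B⁻¹P = [[3, -2], [9, -3], [-9, 6]].
W = (B⁻¹P)D⁻¹ = [[-1, 0], [0, -3], [3, 0]].

W = [[-1, 0], [0, -3], [3, 0]]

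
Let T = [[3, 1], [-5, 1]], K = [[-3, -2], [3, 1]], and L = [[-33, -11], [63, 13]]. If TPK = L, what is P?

P = [[-1, -5], [3, 4]]

P = T⁻¹LK⁻¹ (apply T⁻¹ on the left and K⁻¹ on the right).
T has determinant 8; T⁻¹ = [[1/8, -1/8], [5/8, 3/8]].
det K = 3, so K⁻¹ = [[1/3, 2/3], [-1, -1]].
T⁻¹L = [[-12, -3], [3, -2]].
P = (T⁻¹L)K⁻¹ = [[-1, -5], [3, 4]].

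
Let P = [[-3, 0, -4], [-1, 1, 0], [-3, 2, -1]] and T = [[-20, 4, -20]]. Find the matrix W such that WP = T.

W = [[4, -4, 4]]

Since P sits to the right of W, W = TP⁻¹.
det P = -1; the adjugate gives P⁻¹ = [[1, 8, -4], [1, 9, -4], [-1, -6, 3]].
W = TP⁻¹ = [[-20, 4, -20]] · [[1, 8, -4], [1, 9, -4], [-1, -6, 3]] = [[4, -4, 4]].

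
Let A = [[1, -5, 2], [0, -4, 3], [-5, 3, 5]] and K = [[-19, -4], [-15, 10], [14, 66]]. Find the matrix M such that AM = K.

Since A multiplies M on the left, M = A⁻¹K.
A has determinant 6; A⁻¹ = [[-29/6, 31/6, -7/6], [-5/2, 5/2, -1/2], [-10/3, 11/3, -2/3]].
M = A⁻¹K = [[-29/6, 31/6, -7/6], [-5/2, 5/2, -1/2], [-10/3, 11/3, -2/3]] · [[-19, -4], [-15, 10], [14, 66]] = [[-2, -6], [3, 2], [-1, 6]].

M = [[-2, -6], [3, 2], [-1, 6]]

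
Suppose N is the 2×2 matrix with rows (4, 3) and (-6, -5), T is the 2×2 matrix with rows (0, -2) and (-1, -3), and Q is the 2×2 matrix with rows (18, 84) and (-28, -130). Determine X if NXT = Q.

X = [[-3, -3], [-1, -2]]

Left-multiply by N⁻¹ and right-multiply by T⁻¹: X = N⁻¹QT⁻¹.
det N = -2; the adjugate gives N⁻¹ = [[5/2, 3/2], [-3, -2]].
det T = -2, so T⁻¹ = [[3/2, -1], [-1/2, 0]].
N⁻¹Q = [[3, 15], [2, 8]].
X = (N⁻¹Q)T⁻¹ = [[-3, -3], [-1, -2]].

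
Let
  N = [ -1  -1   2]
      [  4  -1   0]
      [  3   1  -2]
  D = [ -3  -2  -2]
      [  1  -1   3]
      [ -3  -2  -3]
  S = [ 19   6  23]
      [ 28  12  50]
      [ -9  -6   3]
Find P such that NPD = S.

P = [[4, 2, -5], [2, 4, 2], [1, 5, -2]]

Isolating P: multiply by N⁻¹ from the left and D⁻¹ from the right, so P = N⁻¹SD⁻¹.
N has determinant 4; N⁻¹ = [[1/2, 0, 1/2], [2, -1, 2], [7/4, -1/2, 5/4]].
det D = -5; the adjugate gives D⁻¹ = [[-9/5, 2/5, 8/5], [6/5, -3/5, -7/5], [1, 0, -1]].
N⁻¹S = [[5, 0, 13], [-8, -12, 2], [8, -3, 19]].
P = (N⁻¹S)D⁻¹ = [[4, 2, -5], [2, 4, 2], [1, 5, -2]].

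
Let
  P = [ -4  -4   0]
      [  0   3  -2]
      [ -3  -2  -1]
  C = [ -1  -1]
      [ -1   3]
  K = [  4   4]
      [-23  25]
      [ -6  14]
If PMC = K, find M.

Isolating M: multiply by P⁻¹ from the left and C⁻¹ from the right, so M = P⁻¹KC⁻¹.
det P = 4; the adjugate gives P⁻¹ = [[-7/4, -1, 2], [3/2, 1, -2], [9/4, 1, -3]].
C has determinant -4; C⁻¹ = [[-3/4, -1/4], [-1/4, 1/4]].
P⁻¹K = [[4, -4], [-5, 3], [4, -8]].
M = (P⁻¹K)C⁻¹ = [[-2, -2], [3, 2], [-1, -3]].

M = [[-2, -2], [3, 2], [-1, -3]]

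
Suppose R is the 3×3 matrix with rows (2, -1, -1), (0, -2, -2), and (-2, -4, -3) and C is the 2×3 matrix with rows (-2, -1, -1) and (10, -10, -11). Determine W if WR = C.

Right-multiplying both sides by R⁻¹ gives W = CR⁻¹.
det R = -4, so R⁻¹ = [[1/2, -1/4, 0], [-1, 2, -1], [1, -5/2, 1]].
W = CR⁻¹ = [[-2, -1, -1], [10, -10, -11]] · [[1/2, -1/4, 0], [-1, 2, -1], [1, -5/2, 1]] = [[-1, 1, 0], [4, 5, -1]].

W = [[-1, 1, 0], [4, 5, -1]]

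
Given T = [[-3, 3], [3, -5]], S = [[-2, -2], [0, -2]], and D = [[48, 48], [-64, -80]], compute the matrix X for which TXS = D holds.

Left-multiply by T⁻¹ and right-multiply by S⁻¹: X = T⁻¹DS⁻¹.
det T = 6, so T⁻¹ = [[-5/6, -1/2], [-1/2, -1/2]].
det S = 4; the adjugate gives S⁻¹ = [[-1/2, 1/2], [0, -1/2]].
T⁻¹D = [[-8, 0], [8, 16]].
X = (T⁻¹D)S⁻¹ = [[4, -4], [-4, -4]].

X = [[4, -4], [-4, -4]]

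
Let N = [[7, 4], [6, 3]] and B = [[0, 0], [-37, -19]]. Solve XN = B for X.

Right-multiplying both sides by N⁻¹ gives X = BN⁻¹.
det N = -3, so N⁻¹ = [[-1, 4/3], [2, -7/3]].
X = BN⁻¹ = [[0, 0], [-37, -19]] · [[-1, 4/3], [2, -7/3]] = [[0, 0], [-1, -5]].

X = [[0, 0], [-1, -5]]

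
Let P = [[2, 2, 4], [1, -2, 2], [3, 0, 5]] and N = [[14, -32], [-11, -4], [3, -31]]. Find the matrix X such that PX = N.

X = [[1, -2], [6, -4], [0, -5]]

Left-multiplying both sides by P⁻¹ gives X = P⁻¹N.
P has determinant 6; P⁻¹ = [[-5/3, -5/3, 2], [1/6, -1/3, 0], [1, 1, -1]].
X = P⁻¹N = [[-5/3, -5/3, 2], [1/6, -1/3, 0], [1, 1, -1]] · [[14, -32], [-11, -4], [3, -31]] = [[1, -2], [6, -4], [0, -5]].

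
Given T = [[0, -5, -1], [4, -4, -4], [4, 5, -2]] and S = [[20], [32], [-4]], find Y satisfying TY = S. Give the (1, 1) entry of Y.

Since T multiplies Y on the left, Y = T⁻¹S.
det T = 4; the adjugate gives T⁻¹ = [[7, -15/4, 4], [-2, 1, -1], [9, -5, 5]].
Y = T⁻¹S = [[7, -15/4, 4], [-2, 1, -1], [9, -5, 5]] · [[20], [32], [-4]] = [[4], [-4], [0]].

4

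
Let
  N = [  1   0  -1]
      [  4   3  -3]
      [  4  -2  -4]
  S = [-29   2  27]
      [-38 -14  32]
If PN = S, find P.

Right-multiplying both sides by N⁻¹ gives P = SN⁻¹.
det N = 2, so N⁻¹ = [[-9, 1, 3/2], [2, 0, -1/2], [-10, 1, 3/2]].
P = SN⁻¹ = [[-29, 2, 27], [-38, -14, 32]] · [[-9, 1, 3/2], [2, 0, -1/2], [-10, 1, 3/2]] = [[-5, -2, -4], [-6, -6, -2]].

P = [[-5, -2, -4], [-6, -6, -2]]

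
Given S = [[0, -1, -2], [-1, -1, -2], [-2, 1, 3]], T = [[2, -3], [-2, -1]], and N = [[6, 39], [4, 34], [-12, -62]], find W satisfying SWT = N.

W = [[-1, -2], [3, 4], [3, 4]]

W = S⁻¹NT⁻¹ (apply S⁻¹ on the left and T⁻¹ on the right).
det S = -1, so S⁻¹ = [[1, -1, 0], [-7, 4, -2], [3, -2, 1]].
det T = -8; the adjugate gives T⁻¹ = [[1/8, -3/8], [-1/4, -1/4]].
S⁻¹N = [[2, 5], [-2, -13], [-2, -13]].
W = (S⁻¹N)T⁻¹ = [[-1, -2], [3, 4], [3, 4]].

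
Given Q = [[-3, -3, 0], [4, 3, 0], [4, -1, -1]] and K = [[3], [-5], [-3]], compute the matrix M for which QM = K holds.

M = [[-2], [1], [-6]]

Q is on the left of M, so left-multiply by Q⁻¹: M = Q⁻¹K.
det Q = -3, so Q⁻¹ = [[1, 1, 0], [-4/3, -1, 0], [16/3, 5, -1]].
M = Q⁻¹K = [[1, 1, 0], [-4/3, -1, 0], [16/3, 5, -1]] · [[3], [-5], [-3]] = [[-2], [1], [-6]].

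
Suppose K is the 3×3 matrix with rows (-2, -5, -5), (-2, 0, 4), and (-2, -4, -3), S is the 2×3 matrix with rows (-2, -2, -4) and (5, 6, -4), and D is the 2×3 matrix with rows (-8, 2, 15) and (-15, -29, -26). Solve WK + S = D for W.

WK = D − S = [[-6, 4, 19], [-20, -35, -22]].
Since K sits to the right of W, W = (D − S)K⁻¹.
det K = -2, so K⁻¹ = [[-8, -5/2, 10], [7, 2, -9], [-4, -1, 5]].
W = (D − S)K⁻¹ = [[0, 4, -1], [3, 2, 5]].

W = [[0, 4, -1], [3, 2, 5]]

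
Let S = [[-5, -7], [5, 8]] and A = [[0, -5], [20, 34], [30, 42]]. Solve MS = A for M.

Right-multiplying both sides by S⁻¹ gives M = AS⁻¹.
det S = -5, so S⁻¹ = [[-8/5, -7/5], [1, 1]].
M = AS⁻¹ = [[0, -5], [20, 34], [30, 42]] · [[-8/5, -7/5], [1, 1]] = [[-5, -5], [2, 6], [-6, 0]].

M = [[-5, -5], [2, 6], [-6, 0]]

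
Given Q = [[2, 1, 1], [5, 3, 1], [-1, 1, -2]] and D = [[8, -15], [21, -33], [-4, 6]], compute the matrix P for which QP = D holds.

P = [[5, -2], [-1, -6], [-1, -5]]

Left-multiplying both sides by Q⁻¹ gives P = Q⁻¹D.
det Q = 3, so Q⁻¹ = [[-7/3, 1, -2/3], [3, -1, 1], [8/3, -1, 1/3]].
P = Q⁻¹D = [[-7/3, 1, -2/3], [3, -1, 1], [8/3, -1, 1/3]] · [[8, -15], [21, -33], [-4, 6]] = [[5, -2], [-1, -6], [-1, -5]].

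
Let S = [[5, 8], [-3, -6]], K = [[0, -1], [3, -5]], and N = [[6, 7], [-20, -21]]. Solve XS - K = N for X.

XS = N + K = [[6, 6], [-17, -26]].
Since S sits to the right of X, X = (N + K)S⁻¹.
det S = -6, so S⁻¹ = [[1, 4/3], [-1/2, -5/6]].
X = (N + K)S⁻¹ = [[3, 3], [-4, -1]].

X = [[3, 3], [-4, -1]]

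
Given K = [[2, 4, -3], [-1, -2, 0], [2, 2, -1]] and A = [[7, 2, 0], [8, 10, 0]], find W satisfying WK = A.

W = [[-2, 1, 6], [-1, -4, 3]]

K is on the right of W, so right-multiply by K⁻¹: W = AK⁻¹.
K has determinant -6; K⁻¹ = [[-1/3, 1/3, 1], [1/6, -2/3, -1/2], [-1/3, -2/3, 0]].
W = AK⁻¹ = [[7, 2, 0], [8, 10, 0]] · [[-1/3, 1/3, 1], [1/6, -2/3, -1/2], [-1/3, -2/3, 0]] = [[-2, 1, 6], [-1, -4, 3]].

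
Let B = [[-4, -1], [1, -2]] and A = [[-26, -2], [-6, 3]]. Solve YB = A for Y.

B is on the right of Y, so right-multiply by B⁻¹: Y = AB⁻¹.
det B = 9; the adjugate gives B⁻¹ = [[-2/9, 1/9], [-1/9, -4/9]].
Y = AB⁻¹ = [[-26, -2], [-6, 3]] · [[-2/9, 1/9], [-1/9, -4/9]] = [[6, -2], [1, -2]].

Y = [[6, -2], [1, -2]]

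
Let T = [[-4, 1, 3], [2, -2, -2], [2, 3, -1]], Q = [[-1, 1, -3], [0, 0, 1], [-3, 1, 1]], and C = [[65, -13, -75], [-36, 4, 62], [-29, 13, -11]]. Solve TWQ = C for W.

Isolating W: multiply by T⁻¹ from the left and Q⁻¹ from the right, so W = T⁻¹CQ⁻¹.
det T = -4, so T⁻¹ = [[-2, -5/2, -1], [1/2, 1/2, 1/2], [-5/2, -7/2, -3/2]].
det Q = -2; the adjugate gives Q⁻¹ = [[1/2, 2, -1/2], [3/2, 5, -1/2], [0, 1, 0]].
T⁻¹C = [[-11, 3, 6], [0, 2, -12], [7, -1, -13]].
W = (T⁻¹C)Q⁻¹ = [[-1, -1, 4], [3, -2, -1], [2, -4, -3]].

W = [[-1, -1, 4], [3, -2, -1], [2, -4, -3]]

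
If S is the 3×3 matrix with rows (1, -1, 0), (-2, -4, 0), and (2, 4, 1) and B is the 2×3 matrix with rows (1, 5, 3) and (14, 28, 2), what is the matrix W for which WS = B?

W = [[-1, 2, 3], [0, -5, 2]]

S is on the right of W, so right-multiply by S⁻¹: W = BS⁻¹.
det S = -6, so S⁻¹ = [[2/3, -1/6, 0], [-1/3, -1/6, 0], [0, 1, 1]].
W = BS⁻¹ = [[1, 5, 3], [14, 28, 2]] · [[2/3, -1/6, 0], [-1/3, -1/6, 0], [0, 1, 1]] = [[-1, 2, 3], [0, -5, 2]].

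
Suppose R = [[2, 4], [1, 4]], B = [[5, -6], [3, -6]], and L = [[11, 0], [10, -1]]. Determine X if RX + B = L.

X = [[-1, 1], [2, 1]]

RX = L − B = [[6, 6], [7, 5]].
Since R multiplies X on the left, X = R⁻¹(L − B).
det R = 4, so R⁻¹ = [[1, -1], [-1/4, 1/2]].
X = R⁻¹(L − B) = [[-1, 1], [2, 1]].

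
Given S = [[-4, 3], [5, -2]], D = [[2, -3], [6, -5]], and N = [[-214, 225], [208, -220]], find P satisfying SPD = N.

P = [[5, 3], [-5, -4]]

P = S⁻¹ND⁻¹ (apply S⁻¹ on the left and D⁻¹ on the right).
det S = -7, so S⁻¹ = [[2/7, 3/7], [5/7, 4/7]].
det D = 8, so D⁻¹ = [[-5/8, 3/8], [-3/4, 1/4]].
S⁻¹N = [[28, -30], [-34, 35]].
P = (S⁻¹N)D⁻¹ = [[5, 3], [-5, -4]].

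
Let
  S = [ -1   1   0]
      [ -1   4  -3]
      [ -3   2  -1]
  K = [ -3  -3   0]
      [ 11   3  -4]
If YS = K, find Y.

Right-multiplying both sides by S⁻¹ gives Y = KS⁻¹.
det S = 6; the adjugate gives S⁻¹ = [[1/3, 1/6, -1/2], [4/3, 1/6, -1/2], [5/3, -1/6, -1/2]].
Y = KS⁻¹ = [[-3, -3, 0], [11, 3, -4]] · [[1/3, 1/6, -1/2], [4/3, 1/6, -1/2], [5/3, -1/6, -1/2]] = [[-5, -1, 3], [1, 3, -5]].

Y = [[-5, -1, 3], [1, 3, -5]]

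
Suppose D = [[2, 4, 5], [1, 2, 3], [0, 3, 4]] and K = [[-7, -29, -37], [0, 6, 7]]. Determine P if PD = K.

D is on the right of P, so right-multiply by D⁻¹: P = KD⁻¹.
det D = -3, so D⁻¹ = [[1/3, 1/3, -2/3], [4/3, -8/3, 1/3], [-1, 2, 0]].
P = KD⁻¹ = [[-7, -29, -37], [0, 6, 7]] · [[1/3, 1/3, -2/3], [4/3, -8/3, 1/3], [-1, 2, 0]] = [[-4, 1, -5], [1, -2, 2]].

P = [[-4, 1, -5], [1, -2, 2]]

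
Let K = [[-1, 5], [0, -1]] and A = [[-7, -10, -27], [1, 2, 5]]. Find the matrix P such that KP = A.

Left-multiplying both sides by K⁻¹ gives P = K⁻¹A.
K has determinant 1; K⁻¹ = [[-1, -5], [0, -1]].
P = K⁻¹A = [[-1, -5], [0, -1]] · [[-7, -10, -27], [1, 2, 5]] = [[2, 0, 2], [-1, -2, -5]].

P = [[2, 0, 2], [-1, -2, -5]]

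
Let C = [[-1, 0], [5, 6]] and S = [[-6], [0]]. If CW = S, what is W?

W = [[6], [-5]]

Left-multiplying both sides by C⁻¹ gives W = C⁻¹S.
det C = -6; the adjugate gives C⁻¹ = [[-1, 0], [5/6, 1/6]].
W = C⁻¹S = [[-1, 0], [5/6, 1/6]] · [[-6], [0]] = [[6], [-5]].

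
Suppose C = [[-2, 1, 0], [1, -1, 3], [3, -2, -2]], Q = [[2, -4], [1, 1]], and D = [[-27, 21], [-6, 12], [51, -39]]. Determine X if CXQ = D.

X = [[5, 5], [2, -1], [-2, -2]]

Isolating X: multiply by C⁻¹ from the left and Q⁻¹ from the right, so X = C⁻¹DQ⁻¹.
det C = -5; the adjugate gives C⁻¹ = [[-8/5, -2/5, -3/5], [-11/5, -4/5, -6/5], [-1/5, 1/5, -1/5]].
Q has determinant 6; Q⁻¹ = [[1/6, 2/3], [-1/6, 1/3]].
C⁻¹D = [[15, -15], [3, -9], [-6, 6]].
X = (C⁻¹D)Q⁻¹ = [[5, 5], [2, -1], [-2, -2]].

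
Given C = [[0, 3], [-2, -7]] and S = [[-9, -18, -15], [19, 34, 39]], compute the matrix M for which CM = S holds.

M = [[1, 4, -2], [-3, -6, -5]]

Since C multiplies M on the left, M = C⁻¹S.
det C = 6; the adjugate gives C⁻¹ = [[-7/6, -1/2], [1/3, 0]].
M = C⁻¹S = [[-7/6, -1/2], [1/3, 0]] · [[-9, -18, -15], [19, 34, 39]] = [[1, 4, -2], [-3, -6, -5]].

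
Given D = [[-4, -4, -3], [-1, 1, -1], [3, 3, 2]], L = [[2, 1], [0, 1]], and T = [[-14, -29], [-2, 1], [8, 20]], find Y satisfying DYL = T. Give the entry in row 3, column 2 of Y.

2

Y = D⁻¹TL⁻¹ (apply D⁻¹ on the left and L⁻¹ on the right).
D has determinant 2; D⁻¹ = [[5/2, -1/2, 7/2], [-1/2, 1/2, -1/2], [-3, 0, -4]].
L has determinant 2; L⁻¹ = [[1/2, -1/2], [0, 1]].
D⁻¹T = [[-6, -3], [2, 5], [10, 7]].
Y = (D⁻¹T)L⁻¹ = [[-3, 0], [1, 4], [5, 2]].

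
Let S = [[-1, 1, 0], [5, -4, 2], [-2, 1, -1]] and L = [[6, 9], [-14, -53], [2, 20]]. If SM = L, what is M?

M = [[-2, -5], [4, 4], [6, -6]]

Since S multiplies M on the left, M = S⁻¹L.
det S = -1, so S⁻¹ = [[-2, -1, -2], [-1, -1, -2], [3, 1, 1]].
M = S⁻¹L = [[-2, -1, -2], [-1, -1, -2], [3, 1, 1]] · [[6, 9], [-14, -53], [2, 20]] = [[-2, -5], [4, 4], [6, -6]].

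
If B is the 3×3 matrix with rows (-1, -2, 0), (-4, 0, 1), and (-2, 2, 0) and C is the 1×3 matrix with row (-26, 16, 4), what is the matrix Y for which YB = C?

B is on the right of Y, so right-multiply by B⁻¹: Y = CB⁻¹.
B has determinant 6; B⁻¹ = [[-1/3, 0, -1/3], [-1/3, 0, 1/6], [-4/3, 1, -4/3]].
Y = CB⁻¹ = [[-26, 16, 4]] · [[-1/3, 0, -1/3], [-1/3, 0, 1/6], [-4/3, 1, -4/3]] = [[-2, 4, 6]].

Y = [[-2, 4, 6]]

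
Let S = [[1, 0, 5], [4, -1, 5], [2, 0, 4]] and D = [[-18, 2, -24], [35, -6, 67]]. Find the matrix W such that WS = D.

S is on the right of W, so right-multiply by S⁻¹: W = DS⁻¹.
det S = 6; the adjugate gives S⁻¹ = [[-2/3, 0, 5/6], [-1, -1, 5/2], [1/3, 0, -1/6]].
W = DS⁻¹ = [[-18, 2, -24], [35, -6, 67]] · [[-2/3, 0, 5/6], [-1, -1, 5/2], [1/3, 0, -1/6]] = [[2, -2, -6], [5, 6, 3]].

W = [[2, -2, -6], [5, 6, 3]]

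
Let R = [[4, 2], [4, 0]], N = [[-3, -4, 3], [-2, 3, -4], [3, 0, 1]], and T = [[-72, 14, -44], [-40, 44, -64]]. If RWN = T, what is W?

W = R⁻¹TN⁻¹ (apply R⁻¹ on the left and N⁻¹ on the right).
det R = -8, so R⁻¹ = [[0, 1/4], [1/2, -1/2]].
det N = 4; the adjugate gives N⁻¹ = [[3/4, 1, 7/4], [-5/2, -3, -9/2], [-9/4, -3, -17/4]].
R⁻¹T = [[-10, 11, -16], [-16, -15, 10]].
W = (R⁻¹T)N⁻¹ = [[1, 5, 1], [3, -1, -3]].

W = [[1, 5, 1], [3, -1, -3]]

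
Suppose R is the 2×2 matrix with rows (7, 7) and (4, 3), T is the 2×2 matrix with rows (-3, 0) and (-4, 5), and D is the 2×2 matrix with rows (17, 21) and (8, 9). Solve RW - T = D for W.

W = [[-2, 5], [4, -2]]

RW = D + T = [[14, 21], [4, 14]].
Left-multiplying both sides by R⁻¹ gives W = R⁻¹(D + T).
R has determinant -7; R⁻¹ = [[-3/7, 1], [4/7, -1]].
W = R⁻¹(D + T) = [[-2, 5], [4, -2]].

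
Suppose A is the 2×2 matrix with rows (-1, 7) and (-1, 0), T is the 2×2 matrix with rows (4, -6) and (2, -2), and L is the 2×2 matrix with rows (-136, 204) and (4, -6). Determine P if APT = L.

P = [[-1, 0], [-5, 0]]

Isolating P: multiply by A⁻¹ from the left and T⁻¹ from the right, so P = A⁻¹LT⁻¹.
det A = 7; the adjugate gives A⁻¹ = [[0, -1], [1/7, -1/7]].
T has determinant 4; T⁻¹ = [[-1/2, 3/2], [-1/2, 1]].
A⁻¹L = [[-4, 6], [-20, 30]].
P = (A⁻¹L)T⁻¹ = [[-1, 0], [-5, 0]].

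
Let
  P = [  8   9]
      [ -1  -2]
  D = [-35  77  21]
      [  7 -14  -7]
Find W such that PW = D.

Left-multiplying both sides by P⁻¹ gives W = P⁻¹D.
det P = -7; the adjugate gives P⁻¹ = [[2/7, 9/7], [-1/7, -8/7]].
W = P⁻¹D = [[2/7, 9/7], [-1/7, -8/7]] · [[-35, 77, 21], [7, -14, -7]] = [[-1, 4, -3], [-3, 5, 5]].

W = [[-1, 4, -3], [-3, 5, 5]]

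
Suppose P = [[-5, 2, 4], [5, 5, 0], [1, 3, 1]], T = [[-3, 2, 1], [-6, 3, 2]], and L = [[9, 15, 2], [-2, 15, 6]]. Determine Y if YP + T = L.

Y = [[1, 4, -3], [0, 0, 4]]

YP = L − T = [[12, 13, 1], [4, 12, 4]].
P is on the right of Y, so right-multiply by P⁻¹: Y = (L − T)P⁻¹.
det P = 5; the adjugate gives P⁻¹ = [[1, 2, -4], [-1, -9/5, 4], [2, 17/5, -7]].
Y = (L − T)P⁻¹ = [[1, 4, -3], [0, 0, 4]].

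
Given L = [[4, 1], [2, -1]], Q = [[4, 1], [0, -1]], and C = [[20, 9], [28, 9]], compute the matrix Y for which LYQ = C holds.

Left-multiply by L⁻¹ and right-multiply by Q⁻¹: Y = L⁻¹CQ⁻¹.
det L = -6, so L⁻¹ = [[1/6, 1/6], [1/3, -2/3]].
Q has determinant -4; Q⁻¹ = [[1/4, 1/4], [0, -1]].
L⁻¹C = [[8, 3], [-12, -3]].
Y = (L⁻¹C)Q⁻¹ = [[2, -1], [-3, 0]].

Y = [[2, -1], [-3, 0]]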